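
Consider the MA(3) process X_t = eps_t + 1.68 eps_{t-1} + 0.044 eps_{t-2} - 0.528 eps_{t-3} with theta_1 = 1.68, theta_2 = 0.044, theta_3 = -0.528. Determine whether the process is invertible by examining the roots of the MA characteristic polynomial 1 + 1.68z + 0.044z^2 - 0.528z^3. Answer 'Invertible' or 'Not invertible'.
\text{Not invertible}

The MA(q) characteristic polynomial is P(z) = 1 + 1.68z + 0.044z^2 - 0.528z^3.
Invertibility requires all roots to lie outside the unit circle, i.e. |z| > 1 for every root.
Degree 3: look for a simple real root z0 first, then factor out (1 - z/z0) and solve the remaining quadratic.
Testing z0 = -1.25: P(-1.25) = 1 + (1.68)(-1.25) + (0.044)(-1.25)^2 + (-0.528)(-1.25)^3
  = 1 + (-2.1) + (0.06875) + (1.03125) = 0.  So z_0 = -1.25 is a root, |z_0| = 1.25.
Divide out the factor (1 + 0.8 z) = (1 - z/z0) (since 1/z0 = -0.8):
  P(z) = (1 + 0.8 z)(1 + (0.88) z + (-0.66) z^2)
  [check: z-coef 0.88 - (-0.8) = 1.68; z^2-coef -0.66 - (-0.8)(0.88) = 0.044; z^3-coef -(-0.8)(-0.66) = -0.528.]
Remaining roots from the quadratic factor 1 + (0.88) z + (-0.66) z^2:
  Set 1 + (0.88) z + (-0.66) z^2 = 0, i.e. a z^2 + b z + c = 0 with a = -0.66, b = 0.88, c = 1.
  Discriminant D = b^2 - 4ac = (0.88)^2 - 4*(-0.66)*1 = 0.7744 - (-2.64) = 3.4144.
  D >= 0, so the roots are real: z = (-b +/- sqrt(D)) / (2a) = (-0.88 +/- 1.84781) / (-1.32).
    z_1 = (-0.88 + 1.84781) / (-1.32) = -0.7332,   |z_1| = 0.7332.
    z_2 = (-0.88 - 1.84781) / (-1.32) = 2.0665,   |z_2| = 2.0665.
Moduli of all roots: 1.2500, 0.7332, 2.0665.
All moduli strictly greater than 1? No.
Verdict: Not invertible.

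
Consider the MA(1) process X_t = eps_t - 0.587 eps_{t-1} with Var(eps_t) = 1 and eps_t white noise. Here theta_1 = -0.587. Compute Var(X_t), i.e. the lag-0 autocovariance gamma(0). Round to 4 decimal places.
\gamma(0) = 1.3446

For an MA(q) process X_t = eps_t + sum_i theta_i eps_{t-i} with
Var(eps_t) = sigma^2, the variance is
  gamma(0) = sigma^2 * (1 + sum_i theta_i^2).
  sum_i theta_i^2 = (-0.587)^2 = 0.344569.
  gamma(0) = 1 * (1 + 0.344569) = 1 * 1.344569 = 1.344569, which rounds to 1.3446.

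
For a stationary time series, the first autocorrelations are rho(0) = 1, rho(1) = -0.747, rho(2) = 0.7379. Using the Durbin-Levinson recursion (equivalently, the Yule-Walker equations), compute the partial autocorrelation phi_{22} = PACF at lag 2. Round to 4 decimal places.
\phi_{22} = 0.4070

The PACF at lag k is phi_{kk}, the last component of the solution
to the Yule-Walker system G_k phi = r_k where
  (G_k)_{ij} = rho(|i - j|), (r_k)_i = rho(i), i,j = 1..k.
Equivalently, Durbin-Levinson gives phi_{kk} iteratively:
  phi_{11} = rho(1)
  phi_{kk} = [rho(k) - sum_{j=1..k-1} phi_{k-1,j} rho(k-j)]
            / [1 - sum_{j=1..k-1} phi_{k-1,j} rho(j)],
  phi_{k,j} = phi_{k-1,j} - phi_{kk} phi_{k-1,k-j},  j = 1..k-1.
Step k = 1:
  phi_11 = rho(1) = -0.747.
Step k = 2:
  phi_22 = [rho(2) - phi_11 rho(1)] / [1 - phi_11 rho(1)] = [0.7379 - (-0.747)(-0.747)] / [1 - (-0.747)(-0.747)]
         = 0.179891 / 0.441991 = 0.407.
Therefore phi_{22} = 0.4070.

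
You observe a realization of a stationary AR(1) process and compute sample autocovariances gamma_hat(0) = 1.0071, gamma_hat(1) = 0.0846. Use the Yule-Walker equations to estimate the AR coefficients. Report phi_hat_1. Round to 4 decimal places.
\hat\phi_{1} = 0.0840

The Yule-Walker equations for an AR(p) process read, in matrix form,
  Gamma_p phi = r_p,   with   (Gamma_p)_{ij} = gamma(|i - j|),
                       (r_p)_i = gamma(i),   i,j = 1..p.
Substitute the sample gammas (Toeplitz matrix and right-hand side of size 1):
  Gamma_p = [[1.0071]]
  r_p     = [0.0846]
With p = 1 this is the single equation gamma(0) phi_1 = gamma(1):
  phi_hat_1 = gamma(1) / gamma(0) = 0.0846 / 1.0071 = 0.0840.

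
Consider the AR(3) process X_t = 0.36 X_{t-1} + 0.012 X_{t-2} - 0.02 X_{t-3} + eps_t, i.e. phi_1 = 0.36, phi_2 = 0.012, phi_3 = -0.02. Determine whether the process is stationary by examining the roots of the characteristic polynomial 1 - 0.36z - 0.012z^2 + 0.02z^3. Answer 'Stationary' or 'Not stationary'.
\text{Stationary}

The AR(p) characteristic polynomial is P(z) = 1 - 0.36z - 0.012z^2 + 0.02z^3.
Stationarity requires all roots to lie outside the unit circle, i.e. |z| > 1 for every root.
Degree 3: look for a simple real root z0 first, then factor out (1 - z/z0) and solve the remaining quadratic.
Testing z0 = -5: P(-5) = 1 + (-0.36)(-5) + (-0.012)(-5)^2 + (0.02)(-5)^3
  = 1 + (1.8) + (-0.3) + (-2.5) = 0.  So z_0 = -5 is a root, |z_0| = 5.
Divide out the factor (1 + 0.2 z) = (1 - z/z0) (since 1/z0 = -0.2):
  P(z) = (1 + 0.2 z)(1 + (-0.56) z + (0.1) z^2)
  [check: z-coef -0.56 - (-0.2) = -0.36; z^2-coef 0.1 - (-0.2)(-0.56) = -0.012; z^3-coef -(-0.2)(0.1) = 0.02.]
Remaining roots from the quadratic factor 1 + (-0.56) z + (0.1) z^2:
  Set 1 + (-0.56) z + (0.1) z^2 = 0, i.e. a z^2 + b z + c = 0 with a = 0.1, b = -0.56, c = 1.
  Discriminant D = b^2 - 4ac = (-0.56)^2 - 4*(0.1)*1 = 0.3136 - (0.4) = -0.0864.
  D < 0, so the roots are the complex-conjugate pair z = (-b +/- i sqrt(-D)) / (2a) = 2.8 +/- 1.4697i.
  For a conjugate pair |z|^2 = z * conj(z) = (product of roots) = c/a = 1/(0.1) = 10, so |z| = sqrt(10) = 3.1623 for both roots.
Moduli of all roots: 5.0000, 3.1623, 3.1623.
All moduli strictly greater than 1? Yes.
Verdict: Stationary.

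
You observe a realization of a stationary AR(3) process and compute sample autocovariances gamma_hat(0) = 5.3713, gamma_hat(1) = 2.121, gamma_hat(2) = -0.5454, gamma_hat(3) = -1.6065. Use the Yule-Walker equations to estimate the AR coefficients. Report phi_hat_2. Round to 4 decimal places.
\hat\phi_{2} = -0.2200

The Yule-Walker equations for an AR(p) process read, in matrix form,
  Gamma_p phi = r_p,   with   (Gamma_p)_{ij} = gamma(|i - j|),
                       (r_p)_i = gamma(i),   i,j = 1..p.
Substitute the sample gammas (Toeplitz matrix and right-hand side of size 3):
  Gamma_p = [[5.3713, 2.121, -0.5454], [2.121, 5.3713, 2.121], [-0.5454, 2.121, 5.3713]]
  r_p     = [2.121, -0.5454, -1.6065]
Written out (R1..R3):
  (R1) 5.3713 phi_1 + 2.121 phi_2 - 0.5454 phi_3 = 2.121
  (R2) 2.121 phi_1 + 5.3713 phi_2 + 2.121 phi_3 = -0.5454
  (R3) -0.5454 phi_1 + 2.121 phi_2 + 5.3713 phi_3 = -1.6065
Gaussian elimination:
  R2 <- R2 - (2.121/5.3713) R1 = R2 - (0.394876) R1:  4.533767 phi_2 + 2.336366 phi_3 = -1.382933
  R3 <- R3 - (-0.5454/5.3713) R1 = R3 - (-0.10154) R1:  2.336366 phi_2 + 5.31592 phi_3 = -1.391134
  R3 <- R3 - (2.336366/4.533767) R2 = R3 - (0.515325) R2:  4.111932 phi_3 = -0.678474
Back-substitution:
  phi_hat_3 = -0.678474 / 4.111932 = -0.165001
  phi_hat_2 = (-1.382933 - (2.336366)(-0.165001)) / 4.533767 = -0.22
  phi_hat_1 = (2.121 - (2.121)(-0.22) - (-0.5454)(-0.165001)) / 5.3713 = 0.464995
So phi_hat = [0.4650, -0.2200, -0.1650].
Therefore phi_hat_2 = -0.2200.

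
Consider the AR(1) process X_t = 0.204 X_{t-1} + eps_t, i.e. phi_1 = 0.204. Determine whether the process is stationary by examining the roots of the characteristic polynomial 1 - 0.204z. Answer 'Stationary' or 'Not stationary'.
\text{Stationary}

The AR(p) characteristic polynomial is P(z) = 1 - 0.204z.
Stationarity requires all roots to lie outside the unit circle, i.e. |z| > 1 for every root.
This is linear in z: 1 + (-0.204) z = 0  =>  z = -1/(-0.204) = 4.901961,  |z| = 4.901961.
Moduli of all roots: 4.9020.
All moduli strictly greater than 1? Yes.
Verdict: Stationary.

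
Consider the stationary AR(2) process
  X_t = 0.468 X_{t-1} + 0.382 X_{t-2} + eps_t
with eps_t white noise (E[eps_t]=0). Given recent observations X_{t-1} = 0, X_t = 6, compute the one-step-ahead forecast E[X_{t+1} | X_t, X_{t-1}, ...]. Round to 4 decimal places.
E[X_{t+1} \mid \mathcal F_t] = 2.8080

For an AR(p) model X_t = c + sum_i phi_i X_{t-i} + eps_t, the
one-step-ahead conditional mean is
  E[X_{t+1} | X_t, ...] = c + sum_i phi_i X_{t+1-i}.
Substitute known values:
  E[X_{t+1} | ...] = (0.468) * (6) + (0.382) * (0)
                   = 2.8080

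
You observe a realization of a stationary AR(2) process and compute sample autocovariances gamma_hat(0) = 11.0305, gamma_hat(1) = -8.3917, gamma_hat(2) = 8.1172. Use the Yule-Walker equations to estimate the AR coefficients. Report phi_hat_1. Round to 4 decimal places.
\hat\phi_{1} = -0.4770

The Yule-Walker equations for an AR(p) process read, in matrix form,
  Gamma_p phi = r_p,   with   (Gamma_p)_{ij} = gamma(|i - j|),
                       (r_p)_i = gamma(i),   i,j = 1..p.
Substitute the sample gammas (Toeplitz matrix and right-hand side of size 2):
  Gamma_p = [[11.0305, -8.3917], [-8.3917, 11.0305]]
  r_p     = [-8.3917, 8.1172]
Written out:
  11.0305 phi_1 - 8.3917 phi_2 = -8.3917
  -8.3917 phi_1 + 11.0305 phi_2 = 8.1172
Solve by Cramer's rule:
  det = gamma(0)^2 - gamma(1)^2 = (11.0305)^2 - (-8.3917)^2 = 121.67193025 - 70.42062889 = 51.25130136
  phi_hat_1 = [gamma(1) gamma(0) - gamma(1) gamma(2)] / det = [(-8.3917)(11.0305) - (-8.3917)(8.1172)] / 51.25130136 = -24.44753961 / 51.25130136 = -0.477
  phi_hat_2 = [gamma(0) gamma(2) - gamma(1)^2] / det = [(11.0305)(8.1172) - (-8.3917)^2] / 51.25130136 = 19.11614571 / 51.25130136 = 0.373
So phi_hat = [-0.4770, 0.3730].
Therefore phi_hat_1 = -0.4770.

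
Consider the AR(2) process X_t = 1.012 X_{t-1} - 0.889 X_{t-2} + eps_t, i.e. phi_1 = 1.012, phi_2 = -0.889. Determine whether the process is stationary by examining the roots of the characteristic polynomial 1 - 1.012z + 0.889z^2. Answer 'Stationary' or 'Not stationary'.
\text{Stationary}

The AR(p) characteristic polynomial is P(z) = 1 - 1.012z + 0.889z^2.
Stationarity requires all roots to lie outside the unit circle, i.e. |z| > 1 for every root.
Set 1 + (-1.012) z + (0.889) z^2 = 0, i.e. a z^2 + b z + c = 0 with a = 0.889, b = -1.012, c = 1.
Discriminant D = b^2 - 4ac = (-1.012)^2 - 4*(0.889)*1 = 1.024144 - (3.556) = -2.531856.
D < 0, so the roots are the complex-conjugate pair z = (-b +/- i sqrt(-D)) / (2a) = 0.5692 +/- 0.8949i.
For a conjugate pair |z|^2 = z * conj(z) = (product of roots) = c/a = 1/(0.889) = 1.124859, so |z| = sqrt(1.124859) = 1.0606 for both roots.
Moduli of all roots: 1.0606, 1.0606.
All moduli strictly greater than 1? Yes.
Verdict: Stationary.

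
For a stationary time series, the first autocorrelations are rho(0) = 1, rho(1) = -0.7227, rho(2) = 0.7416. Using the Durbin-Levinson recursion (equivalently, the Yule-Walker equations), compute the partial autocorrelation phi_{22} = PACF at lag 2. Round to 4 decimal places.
\phi_{22} = 0.4591

The PACF at lag k is phi_{kk}, the last component of the solution
to the Yule-Walker system G_k phi = r_k where
  (G_k)_{ij} = rho(|i - j|), (r_k)_i = rho(i), i,j = 1..k.
Equivalently, Durbin-Levinson gives phi_{kk} iteratively:
  phi_{11} = rho(1)
  phi_{kk} = [rho(k) - sum_{j=1..k-1} phi_{k-1,j} rho(k-j)]
            / [1 - sum_{j=1..k-1} phi_{k-1,j} rho(j)],
  phi_{k,j} = phi_{k-1,j} - phi_{kk} phi_{k-1,k-j},  j = 1..k-1.
Step k = 1:
  phi_11 = rho(1) = -0.7227.
Step k = 2:
  phi_22 = [rho(2) - phi_11 rho(1)] / [1 - phi_11 rho(1)] = [0.7416 - (-0.7227)(-0.7227)] / [1 - (-0.7227)(-0.7227)]
         = 0.21930471 / 0.47770471 = 0.4591.
Therefore phi_{22} = 0.4591.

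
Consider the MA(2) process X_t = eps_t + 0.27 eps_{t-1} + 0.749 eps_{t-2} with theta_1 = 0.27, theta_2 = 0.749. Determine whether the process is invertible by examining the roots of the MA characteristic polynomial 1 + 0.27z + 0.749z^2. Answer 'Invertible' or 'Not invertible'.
\text{Invertible}

The MA(q) characteristic polynomial is P(z) = 1 + 0.27z + 0.749z^2.
Invertibility requires all roots to lie outside the unit circle, i.e. |z| > 1 for every root.
Set 1 + (0.27) z + (0.749) z^2 = 0, i.e. a z^2 + b z + c = 0 with a = 0.749, b = 0.27, c = 1.
Discriminant D = b^2 - 4ac = (0.27)^2 - 4*(0.749)*1 = 0.0729 - (2.996) = -2.9231.
D < 0, so the roots are the complex-conjugate pair z = (-b +/- i sqrt(-D)) / (2a) = -0.1802 +/- 1.1413i.
For a conjugate pair |z|^2 = z * conj(z) = (product of roots) = c/a = 1/(0.749) = 1.335113, so |z| = sqrt(1.335113) = 1.1555 for both roots.
Moduli of all roots: 1.1555, 1.1555.
All moduli strictly greater than 1? Yes.
Verdict: Invertible.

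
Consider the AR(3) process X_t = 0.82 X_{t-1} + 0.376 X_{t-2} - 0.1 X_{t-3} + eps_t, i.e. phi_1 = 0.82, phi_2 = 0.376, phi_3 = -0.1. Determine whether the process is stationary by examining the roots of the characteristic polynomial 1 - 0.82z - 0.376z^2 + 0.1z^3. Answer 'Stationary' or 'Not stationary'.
\text{Not stationary}

The AR(p) characteristic polynomial is P(z) = 1 - 0.82z - 0.376z^2 + 0.1z^3.
Stationarity requires all roots to lie outside the unit circle, i.e. |z| > 1 for every root.
Degree 3: look for a simple real root z0 first, then factor out (1 - z/z0) and solve the remaining quadratic.
Testing z0 = 5: P(5) = 1 + (-0.82)(5) + (-0.376)(5)^2 + (0.1)(5)^3
  = 1 + (-4.1) + (-9.4) + (12.5) = 0.  So z_0 = 5 is a root, |z_0| = 5.
Divide out the factor (1 - 0.2 z) = (1 - z/z0) (since 1/z0 = 0.2):
  P(z) = (1 - 0.2 z)(1 + (-0.62) z + (-0.5) z^2)
  [check: z-coef -0.62 - (0.2) = -0.82; z^2-coef -0.5 - (0.2)(-0.62) = -0.376; z^3-coef -(0.2)(-0.5) = 0.1.]
Remaining roots from the quadratic factor 1 + (-0.62) z + (-0.5) z^2:
  Set 1 + (-0.62) z + (-0.5) z^2 = 0, i.e. a z^2 + b z + c = 0 with a = -0.5, b = -0.62, c = 1.
  Discriminant D = b^2 - 4ac = (-0.62)^2 - 4*(-0.5)*1 = 0.3844 - (-2) = 2.3844.
  D >= 0, so the roots are real: z = (-b +/- sqrt(D)) / (2a) = (0.62 +/- 1.54415) / (-1).
    z_1 = (0.62 + 1.54415) / (-1) = -2.1642,   |z_1| = 2.1642.
    z_2 = (0.62 - 1.54415) / (-1) = 0.9242,   |z_2| = 0.9242.
Moduli of all roots: 5.0000, 2.1642, 0.9242.
All moduli strictly greater than 1? No.
Verdict: Not stationary.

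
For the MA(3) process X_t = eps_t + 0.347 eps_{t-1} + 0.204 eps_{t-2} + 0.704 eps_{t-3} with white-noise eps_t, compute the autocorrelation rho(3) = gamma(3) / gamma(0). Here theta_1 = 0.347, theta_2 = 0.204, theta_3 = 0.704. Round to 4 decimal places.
\rho(3) = 0.4247

For an MA(q) process with theta_0 = 1, the autocovariance is
  gamma(k) = sigma^2 * sum_{i=0..q-k} theta_i * theta_{i+k},
and rho(k) = gamma(k) / gamma(0). Sigma^2 cancels.
  numerator   = (1)*(0.704) = 0.704.
  denominator = (1)^2 + (0.347)^2 + (0.204)^2 + (0.704)^2 = 1.657641.
  rho(3) = 0.704 / 1.657641 = 0.4247.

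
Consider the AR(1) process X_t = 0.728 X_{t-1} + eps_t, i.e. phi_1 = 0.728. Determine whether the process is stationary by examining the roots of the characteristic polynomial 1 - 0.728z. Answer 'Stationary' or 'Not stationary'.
\text{Stationary}

The AR(p) characteristic polynomial is P(z) = 1 - 0.728z.
Stationarity requires all roots to lie outside the unit circle, i.e. |z| > 1 for every root.
This is linear in z: 1 + (-0.728) z = 0  =>  z = -1/(-0.728) = 1.373626,  |z| = 1.373626.
Moduli of all roots: 1.3736.
All moduli strictly greater than 1? Yes.
Verdict: Stationary.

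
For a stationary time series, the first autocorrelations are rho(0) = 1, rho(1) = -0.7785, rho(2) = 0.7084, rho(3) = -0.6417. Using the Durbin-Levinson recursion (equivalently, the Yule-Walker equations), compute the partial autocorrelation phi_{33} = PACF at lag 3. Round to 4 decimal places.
\phi_{33} = -0.0850

The PACF at lag k is phi_{kk}, the last component of the solution
to the Yule-Walker system G_k phi = r_k where
  (G_k)_{ij} = rho(|i - j|), (r_k)_i = rho(i), i,j = 1..k.
Equivalently, Durbin-Levinson gives phi_{kk} iteratively:
  phi_{11} = rho(1)
  phi_{kk} = [rho(k) - sum_{j=1..k-1} phi_{k-1,j} rho(k-j)]
            / [1 - sum_{j=1..k-1} phi_{k-1,j} rho(j)],
  phi_{k,j} = phi_{k-1,j} - phi_{kk} phi_{k-1,k-j},  j = 1..k-1.
Step k = 1:
  phi_11 = rho(1) = -0.7785.
Step k = 2:
  phi_22 = [rho(2) - phi_11 rho(1)] / [1 - phi_11 rho(1)] = [0.7084 - (-0.7785)(-0.7785)] / [1 - (-0.7785)(-0.7785)]
         = 0.10233775 / 0.39393775 = 0.259782.
  Update: phi_21 = phi_11 - phi_22 phi_11 = -0.7785 - (0.259782)(-0.7785) = -0.57626.
Step k = 3:
  phi_33 = [rho(3) - phi_21 rho(2) - phi_22 rho(1)] / [1 - phi_21 rho(1) - phi_22 rho(2)]
    numerator   = -0.6417 - (-0.57626)(0.7084) - (0.259782)(-0.7785) = -0.03123744
    denominator = 1 - (-0.57626)(-0.7785) - (0.259782)(0.7084) = 0.36735229
  phi_33 = -0.03123744 / 0.36735229 = -0.085.
Therefore phi_{33} = -0.0850.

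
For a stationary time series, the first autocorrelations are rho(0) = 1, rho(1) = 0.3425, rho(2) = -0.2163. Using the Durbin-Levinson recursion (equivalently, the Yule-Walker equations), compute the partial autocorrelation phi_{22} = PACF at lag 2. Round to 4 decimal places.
\phi_{22} = -0.3779

The PACF at lag k is phi_{kk}, the last component of the solution
to the Yule-Walker system G_k phi = r_k where
  (G_k)_{ij} = rho(|i - j|), (r_k)_i = rho(i), i,j = 1..k.
Equivalently, Durbin-Levinson gives phi_{kk} iteratively:
  phi_{11} = rho(1)
  phi_{kk} = [rho(k) - sum_{j=1..k-1} phi_{k-1,j} rho(k-j)]
            / [1 - sum_{j=1..k-1} phi_{k-1,j} rho(j)],
  phi_{k,j} = phi_{k-1,j} - phi_{kk} phi_{k-1,k-j},  j = 1..k-1.
Step k = 1:
  phi_11 = rho(1) = 0.3425.
Step k = 2:
  phi_22 = [rho(2) - phi_11 rho(1)] / [1 - phi_11 rho(1)] = [-0.2163 - (0.3425)(0.3425)] / [1 - (0.3425)(0.3425)]
         = -0.33360625 / 0.88269375 = -0.3779.
Therefore phi_{22} = -0.3779.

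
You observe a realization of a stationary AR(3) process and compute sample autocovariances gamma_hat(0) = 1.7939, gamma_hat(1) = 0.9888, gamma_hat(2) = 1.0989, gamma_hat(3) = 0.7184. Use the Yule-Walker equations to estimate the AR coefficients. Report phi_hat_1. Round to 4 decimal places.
\hat\phi_{1} = 0.3320

The Yule-Walker equations for an AR(p) process read, in matrix form,
  Gamma_p phi = r_p,   with   (Gamma_p)_{ij} = gamma(|i - j|),
                       (r_p)_i = gamma(i),   i,j = 1..p.
Substitute the sample gammas (Toeplitz matrix and right-hand side of size 3):
  Gamma_p = [[1.7939, 0.9888, 1.0989], [0.9888, 1.7939, 0.9888], [1.0989, 0.9888, 1.7939]]
  r_p     = [0.9888, 1.0989, 0.7184]
Written out (R1..R3):
  (R1) 1.7939 phi_1 + 0.9888 phi_2 + 1.0989 phi_3 = 0.9888
  (R2) 0.9888 phi_1 + 1.7939 phi_2 + 0.9888 phi_3 = 1.0989
  (R3) 1.0989 phi_1 + 0.9888 phi_2 + 1.7939 phi_3 = 0.7184
Gaussian elimination:
  R2 <- R2 - (0.9888/1.7939) R1 = R2 - (0.551201) R1:  1.248872 phi_2 + 0.383085 phi_3 = 0.553872
  R3 <- R3 - (1.0989/1.7939) R1 = R3 - (0.612576) R1:  0.383085 phi_2 + 1.12074 phi_3 = 0.112685
  R3 <- R3 - (0.383085/1.248872) R2 = R3 - (0.306745) R2:  1.003231 phi_3 = -0.057212
Back-substitution:
  phi_hat_3 = -0.057212 / 1.003231 = -0.057028
  phi_hat_2 = (0.553872 - (0.383085)(-0.057028)) / 1.248872 = 0.460991
  phi_hat_1 = (0.9888 - (0.9888)(0.460991) - (1.0989)(-0.057028)) / 1.7939 = 0.332037
So phi_hat = [0.3320, 0.4610, -0.0570].
Therefore phi_hat_1 = 0.3320.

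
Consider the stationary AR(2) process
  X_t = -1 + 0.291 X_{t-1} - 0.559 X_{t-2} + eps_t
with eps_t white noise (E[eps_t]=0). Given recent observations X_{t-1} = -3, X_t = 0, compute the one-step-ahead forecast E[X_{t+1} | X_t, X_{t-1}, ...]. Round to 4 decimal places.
E[X_{t+1} \mid \mathcal F_t] = 0.6770

For an AR(p) model X_t = c + sum_i phi_i X_{t-i} + eps_t, the
one-step-ahead conditional mean is
  E[X_{t+1} | X_t, ...] = c + sum_i phi_i X_{t+1-i}.
Substitute known values:
  E[X_{t+1} | ...] = -1 + (0.291) * (0) + (-0.559) * (-3)
                   = 0.6770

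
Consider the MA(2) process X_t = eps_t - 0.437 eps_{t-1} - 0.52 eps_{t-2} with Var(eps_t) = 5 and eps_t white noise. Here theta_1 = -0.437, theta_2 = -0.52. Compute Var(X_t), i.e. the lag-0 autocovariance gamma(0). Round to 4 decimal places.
\gamma(0) = 7.3068

For an MA(q) process X_t = eps_t + sum_i theta_i eps_{t-i} with
Var(eps_t) = sigma^2, the variance is
  gamma(0) = sigma^2 * (1 + sum_i theta_i^2).
  sum_i theta_i^2 = (-0.437)^2 + (-0.52)^2 = 0.190969 + 0.2704 = 0.461369.
  gamma(0) = 5 * (1 + 0.461369) = 5 * 1.461369 = 7.306845, which rounds to 7.3068.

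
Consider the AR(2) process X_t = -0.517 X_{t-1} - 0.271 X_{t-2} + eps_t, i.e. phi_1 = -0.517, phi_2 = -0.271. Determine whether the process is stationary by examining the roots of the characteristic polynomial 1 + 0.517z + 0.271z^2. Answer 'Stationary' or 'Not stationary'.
\text{Stationary}

The AR(p) characteristic polynomial is P(z) = 1 + 0.517z + 0.271z^2.
Stationarity requires all roots to lie outside the unit circle, i.e. |z| > 1 for every root.
Set 1 + (0.517) z + (0.271) z^2 = 0, i.e. a z^2 + b z + c = 0 with a = 0.271, b = 0.517, c = 1.
Discriminant D = b^2 - 4ac = (0.517)^2 - 4*(0.271)*1 = 0.267289 - (1.084) = -0.816711.
D < 0, so the roots are the complex-conjugate pair z = (-b +/- i sqrt(-D)) / (2a) = -0.9539 +/- 1.6674i.
For a conjugate pair |z|^2 = z * conj(z) = (product of roots) = c/a = 1/(0.271) = 3.690037, so |z| = sqrt(3.690037) = 1.9209 for both roots.
Moduli of all roots: 1.9209, 1.9209.
All moduli strictly greater than 1? Yes.
Verdict: Stationary.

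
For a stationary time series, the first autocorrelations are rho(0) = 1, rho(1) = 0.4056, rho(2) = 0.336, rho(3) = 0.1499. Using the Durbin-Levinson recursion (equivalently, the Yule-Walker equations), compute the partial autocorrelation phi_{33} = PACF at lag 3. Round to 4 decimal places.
\phi_{33} = -0.0521

The PACF at lag k is phi_{kk}, the last component of the solution
to the Yule-Walker system G_k phi = r_k where
  (G_k)_{ij} = rho(|i - j|), (r_k)_i = rho(i), i,j = 1..k.
Equivalently, Durbin-Levinson gives phi_{kk} iteratively:
  phi_{11} = rho(1)
  phi_{kk} = [rho(k) - sum_{j=1..k-1} phi_{k-1,j} rho(k-j)]
            / [1 - sum_{j=1..k-1} phi_{k-1,j} rho(j)],
  phi_{k,j} = phi_{k-1,j} - phi_{kk} phi_{k-1,k-j},  j = 1..k-1.
Step k = 1:
  phi_11 = rho(1) = 0.4056.
Step k = 2:
  phi_22 = [rho(2) - phi_11 rho(1)] / [1 - phi_11 rho(1)] = [0.336 - (0.4056)(0.4056)] / [1 - (0.4056)(0.4056)]
         = 0.17148864 / 0.83548864 = 0.205256.
  Update: phi_21 = phi_11 - phi_22 phi_11 = 0.4056 - (0.205256)(0.4056) = 0.322348.
Step k = 3:
  phi_33 = [rho(3) - phi_21 rho(2) - phi_22 rho(1)] / [1 - phi_21 rho(1) - phi_22 rho(2)]
    numerator   = 0.1499 - (0.322348)(0.336) - (0.205256)(0.4056) = -0.04166068
    denominator = 1 - (0.322348)(0.4056) - (0.205256)(0.336) = 0.80028965
  phi_33 = -0.04166068 / 0.80028965 = -0.0521.
Therefore phi_{33} = -0.0521.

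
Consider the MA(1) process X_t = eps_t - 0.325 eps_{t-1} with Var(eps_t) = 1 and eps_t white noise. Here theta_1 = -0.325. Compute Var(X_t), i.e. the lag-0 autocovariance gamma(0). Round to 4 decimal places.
\gamma(0) = 1.1056

For an MA(q) process X_t = eps_t + sum_i theta_i eps_{t-i} with
Var(eps_t) = sigma^2, the variance is
  gamma(0) = sigma^2 * (1 + sum_i theta_i^2).
  sum_i theta_i^2 = (-0.325)^2 = 0.105625.
  gamma(0) = 1 * (1 + 0.105625) = 1 * 1.105625 = 1.105625, which rounds to 1.1056.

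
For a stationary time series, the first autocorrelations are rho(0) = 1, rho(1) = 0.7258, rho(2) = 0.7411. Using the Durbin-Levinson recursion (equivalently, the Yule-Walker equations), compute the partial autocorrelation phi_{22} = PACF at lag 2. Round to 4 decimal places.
\phi_{22} = 0.4529

The PACF at lag k is phi_{kk}, the last component of the solution
to the Yule-Walker system G_k phi = r_k where
  (G_k)_{ij} = rho(|i - j|), (r_k)_i = rho(i), i,j = 1..k.
Equivalently, Durbin-Levinson gives phi_{kk} iteratively:
  phi_{11} = rho(1)
  phi_{kk} = [rho(k) - sum_{j=1..k-1} phi_{k-1,j} rho(k-j)]
            / [1 - sum_{j=1..k-1} phi_{k-1,j} rho(j)],
  phi_{k,j} = phi_{k-1,j} - phi_{kk} phi_{k-1,k-j},  j = 1..k-1.
Step k = 1:
  phi_11 = rho(1) = 0.7258.
Step k = 2:
  phi_22 = [rho(2) - phi_11 rho(1)] / [1 - phi_11 rho(1)] = [0.7411 - (0.7258)(0.7258)] / [1 - (0.7258)(0.7258)]
         = 0.21431436 / 0.47321436 = 0.4529.
Therefore phi_{22} = 0.4529.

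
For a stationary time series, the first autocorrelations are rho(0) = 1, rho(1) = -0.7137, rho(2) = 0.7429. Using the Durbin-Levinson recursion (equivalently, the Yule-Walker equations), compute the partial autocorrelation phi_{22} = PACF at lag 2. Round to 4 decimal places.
\phi_{22} = 0.4760

The PACF at lag k is phi_{kk}, the last component of the solution
to the Yule-Walker system G_k phi = r_k where
  (G_k)_{ij} = rho(|i - j|), (r_k)_i = rho(i), i,j = 1..k.
Equivalently, Durbin-Levinson gives phi_{kk} iteratively:
  phi_{11} = rho(1)
  phi_{kk} = [rho(k) - sum_{j=1..k-1} phi_{k-1,j} rho(k-j)]
            / [1 - sum_{j=1..k-1} phi_{k-1,j} rho(j)],
  phi_{k,j} = phi_{k-1,j} - phi_{kk} phi_{k-1,k-j},  j = 1..k-1.
Step k = 1:
  phi_11 = rho(1) = -0.7137.
Step k = 2:
  phi_22 = [rho(2) - phi_11 rho(1)] / [1 - phi_11 rho(1)] = [0.7429 - (-0.7137)(-0.7137)] / [1 - (-0.7137)(-0.7137)]
         = 0.23353231 / 0.49063231 = 0.476.
Therefore phi_{22} = 0.4760.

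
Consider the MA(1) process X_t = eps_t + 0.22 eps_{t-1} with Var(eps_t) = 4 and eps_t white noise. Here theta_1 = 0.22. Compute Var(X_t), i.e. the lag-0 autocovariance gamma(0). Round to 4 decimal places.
\gamma(0) = 4.1936

For an MA(q) process X_t = eps_t + sum_i theta_i eps_{t-i} with
Var(eps_t) = sigma^2, the variance is
  gamma(0) = sigma^2 * (1 + sum_i theta_i^2).
  sum_i theta_i^2 = (0.22)^2 = 0.0484.
  gamma(0) = 4 * (1 + 0.0484) = 4 * 1.0484 = 4.1936.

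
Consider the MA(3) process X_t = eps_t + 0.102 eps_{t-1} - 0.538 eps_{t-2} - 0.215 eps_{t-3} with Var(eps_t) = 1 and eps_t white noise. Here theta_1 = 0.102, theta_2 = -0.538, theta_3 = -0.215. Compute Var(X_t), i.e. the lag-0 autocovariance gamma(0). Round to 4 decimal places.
\gamma(0) = 1.3461

For an MA(q) process X_t = eps_t + sum_i theta_i eps_{t-i} with
Var(eps_t) = sigma^2, the variance is
  gamma(0) = sigma^2 * (1 + sum_i theta_i^2).
  sum_i theta_i^2 = (0.102)^2 + (-0.538)^2 + (-0.215)^2 = 0.010404 + 0.289444 + 0.046225 = 0.346073.
  gamma(0) = 1 * (1 + 0.346073) = 1 * 1.346073 = 1.346073, which rounds to 1.3461.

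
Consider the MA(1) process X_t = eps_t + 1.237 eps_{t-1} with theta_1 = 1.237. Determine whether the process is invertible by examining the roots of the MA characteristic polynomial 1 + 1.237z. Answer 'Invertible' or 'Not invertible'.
\text{Not invertible}

The MA(q) characteristic polynomial is P(z) = 1 + 1.237z.
Invertibility requires all roots to lie outside the unit circle, i.e. |z| > 1 for every root.
This is linear in z: 1 + (1.237) z = 0  =>  z = -1/(1.237) = -0.808407,  |z| = 0.808407.
Moduli of all roots: 0.8084.
All moduli strictly greater than 1? No.
Verdict: Not invertible.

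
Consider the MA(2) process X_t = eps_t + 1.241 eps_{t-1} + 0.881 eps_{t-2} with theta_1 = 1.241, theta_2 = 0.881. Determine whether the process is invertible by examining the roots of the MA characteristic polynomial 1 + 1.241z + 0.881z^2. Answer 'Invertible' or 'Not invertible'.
\text{Invertible}

The MA(q) characteristic polynomial is P(z) = 1 + 1.241z + 0.881z^2.
Invertibility requires all roots to lie outside the unit circle, i.e. |z| > 1 for every root.
Set 1 + (1.241) z + (0.881) z^2 = 0, i.e. a z^2 + b z + c = 0 with a = 0.881, b = 1.241, c = 1.
Discriminant D = b^2 - 4ac = (1.241)^2 - 4*(0.881)*1 = 1.540081 - (3.524) = -1.983919.
D < 0, so the roots are the complex-conjugate pair z = (-b +/- i sqrt(-D)) / (2a) = -0.7043 +/- 0.7994i.
For a conjugate pair |z|^2 = z * conj(z) = (product of roots) = c/a = 1/(0.881) = 1.135074, so |z| = sqrt(1.135074) = 1.0654 for both roots.
Moduli of all roots: 1.0654, 1.0654.
All moduli strictly greater than 1? Yes.
Verdict: Invertible.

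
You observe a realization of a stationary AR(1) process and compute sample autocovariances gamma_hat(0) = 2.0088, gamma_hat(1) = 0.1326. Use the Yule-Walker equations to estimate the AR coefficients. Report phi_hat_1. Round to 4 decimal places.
\hat\phi_{1} = 0.0660

The Yule-Walker equations for an AR(p) process read, in matrix form,
  Gamma_p phi = r_p,   with   (Gamma_p)_{ij} = gamma(|i - j|),
                       (r_p)_i = gamma(i),   i,j = 1..p.
Substitute the sample gammas (Toeplitz matrix and right-hand side of size 1):
  Gamma_p = [[2.0088]]
  r_p     = [0.1326]
With p = 1 this is the single equation gamma(0) phi_1 = gamma(1):
  phi_hat_1 = gamma(1) / gamma(0) = 0.1326 / 2.0088 = 0.0660.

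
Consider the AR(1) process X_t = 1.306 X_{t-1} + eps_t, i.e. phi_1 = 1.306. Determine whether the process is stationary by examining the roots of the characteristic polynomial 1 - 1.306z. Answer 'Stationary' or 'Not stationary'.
\text{Not stationary}

The AR(p) characteristic polynomial is P(z) = 1 - 1.306z.
Stationarity requires all roots to lie outside the unit circle, i.e. |z| > 1 for every root.
This is linear in z: 1 + (-1.306) z = 0  =>  z = -1/(-1.306) = 0.765697,  |z| = 0.765697.
Moduli of all roots: 0.7657.
All moduli strictly greater than 1? No.
Verdict: Not stationary.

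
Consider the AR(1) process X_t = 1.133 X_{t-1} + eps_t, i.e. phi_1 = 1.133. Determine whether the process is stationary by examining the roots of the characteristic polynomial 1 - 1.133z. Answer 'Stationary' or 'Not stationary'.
\text{Not stationary}

The AR(p) characteristic polynomial is P(z) = 1 - 1.133z.
Stationarity requires all roots to lie outside the unit circle, i.e. |z| > 1 for every root.
This is linear in z: 1 + (-1.133) z = 0  =>  z = -1/(-1.133) = 0.882613,  |z| = 0.882613.
Moduli of all roots: 0.8826.
All moduli strictly greater than 1? No.
Verdict: Not stationary.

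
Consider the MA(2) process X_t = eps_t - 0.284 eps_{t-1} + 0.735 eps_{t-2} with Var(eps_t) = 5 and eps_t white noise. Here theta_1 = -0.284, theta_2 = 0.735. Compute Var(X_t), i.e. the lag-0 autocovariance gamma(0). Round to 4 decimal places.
\gamma(0) = 8.1044

For an MA(q) process X_t = eps_t + sum_i theta_i eps_{t-i} with
Var(eps_t) = sigma^2, the variance is
  gamma(0) = sigma^2 * (1 + sum_i theta_i^2).
  sum_i theta_i^2 = (-0.284)^2 + (0.735)^2 = 0.080656 + 0.540225 = 0.620881.
  gamma(0) = 5 * (1 + 0.620881) = 5 * 1.620881 = 8.104405, which rounds to 8.1044.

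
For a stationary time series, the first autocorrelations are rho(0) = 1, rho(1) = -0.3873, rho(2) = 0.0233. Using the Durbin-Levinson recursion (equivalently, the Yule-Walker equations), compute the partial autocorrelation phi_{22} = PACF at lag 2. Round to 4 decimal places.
\phi_{22} = -0.1491

The PACF at lag k is phi_{kk}, the last component of the solution
to the Yule-Walker system G_k phi = r_k where
  (G_k)_{ij} = rho(|i - j|), (r_k)_i = rho(i), i,j = 1..k.
Equivalently, Durbin-Levinson gives phi_{kk} iteratively:
  phi_{11} = rho(1)
  phi_{kk} = [rho(k) - sum_{j=1..k-1} phi_{k-1,j} rho(k-j)]
            / [1 - sum_{j=1..k-1} phi_{k-1,j} rho(j)],
  phi_{k,j} = phi_{k-1,j} - phi_{kk} phi_{k-1,k-j},  j = 1..k-1.
Step k = 1:
  phi_11 = rho(1) = -0.3873.
Step k = 2:
  phi_22 = [rho(2) - phi_11 rho(1)] / [1 - phi_11 rho(1)] = [0.0233 - (-0.3873)(-0.3873)] / [1 - (-0.3873)(-0.3873)]
         = -0.12670129 / 0.84999871 = -0.1491.
Therefore phi_{22} = -0.1491.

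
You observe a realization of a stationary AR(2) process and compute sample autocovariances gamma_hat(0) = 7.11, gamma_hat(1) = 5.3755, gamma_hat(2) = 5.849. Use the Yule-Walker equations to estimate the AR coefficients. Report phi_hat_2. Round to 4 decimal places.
\hat\phi_{2} = 0.5860

The Yule-Walker equations for an AR(p) process read, in matrix form,
  Gamma_p phi = r_p,   with   (Gamma_p)_{ij} = gamma(|i - j|),
                       (r_p)_i = gamma(i),   i,j = 1..p.
Substitute the sample gammas (Toeplitz matrix and right-hand side of size 2):
  Gamma_p = [[7.11, 5.3755], [5.3755, 7.11]]
  r_p     = [5.3755, 5.849]
Written out:
  7.11 phi_1 + 5.3755 phi_2 = 5.3755
  5.3755 phi_1 + 7.11 phi_2 = 5.849
Solve by Cramer's rule:
  det = gamma(0)^2 - gamma(1)^2 = (7.11)^2 - (5.3755)^2 = 50.5521 - 28.89600025 = 21.65609975
  phi_hat_1 = [gamma(1) gamma(0) - gamma(1) gamma(2)] / det = [(5.3755)(7.11) - (5.3755)(5.849)] / 21.65609975 = 6.7785055 / 21.65609975 = 0.313
  phi_hat_2 = [gamma(0) gamma(2) - gamma(1)^2] / det = [(7.11)(5.849) - (5.3755)^2] / 21.65609975 = 12.69038975 / 21.65609975 = 0.586
So phi_hat = [0.3130, 0.5860].
Therefore phi_hat_2 = 0.5860.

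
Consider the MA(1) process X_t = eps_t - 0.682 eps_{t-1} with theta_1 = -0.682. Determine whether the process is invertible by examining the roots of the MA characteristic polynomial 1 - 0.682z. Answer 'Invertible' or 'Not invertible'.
\text{Invertible}

The MA(q) characteristic polynomial is P(z) = 1 - 0.682z.
Invertibility requires all roots to lie outside the unit circle, i.e. |z| > 1 for every root.
This is linear in z: 1 + (-0.682) z = 0  =>  z = -1/(-0.682) = 1.466276,  |z| = 1.466276.
Moduli of all roots: 1.4663.
All moduli strictly greater than 1? Yes.
Verdict: Invertible.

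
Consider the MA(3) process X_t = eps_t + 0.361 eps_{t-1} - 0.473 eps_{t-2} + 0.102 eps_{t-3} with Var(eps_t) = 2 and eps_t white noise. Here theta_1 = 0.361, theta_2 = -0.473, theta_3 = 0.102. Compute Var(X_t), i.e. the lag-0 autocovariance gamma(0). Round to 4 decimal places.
\gamma(0) = 2.7289

For an MA(q) process X_t = eps_t + sum_i theta_i eps_{t-i} with
Var(eps_t) = sigma^2, the variance is
  gamma(0) = sigma^2 * (1 + sum_i theta_i^2).
  sum_i theta_i^2 = (0.361)^2 + (-0.473)^2 + (0.102)^2 = 0.130321 + 0.223729 + 0.010404 = 0.364454.
  gamma(0) = 2 * (1 + 0.364454) = 2 * 1.364454 = 2.728908, which rounds to 2.7289.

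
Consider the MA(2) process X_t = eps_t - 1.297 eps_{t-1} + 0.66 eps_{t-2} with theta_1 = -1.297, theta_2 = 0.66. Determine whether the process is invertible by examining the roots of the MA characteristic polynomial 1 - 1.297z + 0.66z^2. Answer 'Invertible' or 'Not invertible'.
\text{Invertible}

The MA(q) characteristic polynomial is P(z) = 1 - 1.297z + 0.66z^2.
Invertibility requires all roots to lie outside the unit circle, i.e. |z| > 1 for every root.
Set 1 + (-1.297) z + (0.66) z^2 = 0, i.e. a z^2 + b z + c = 0 with a = 0.66, b = -1.297, c = 1.
Discriminant D = b^2 - 4ac = (-1.297)^2 - 4*(0.66)*1 = 1.682209 - (2.64) = -0.957791.
D < 0, so the roots are the complex-conjugate pair z = (-b +/- i sqrt(-D)) / (2a) = 0.9826 +/- 0.7414i.
For a conjugate pair |z|^2 = z * conj(z) = (product of roots) = c/a = 1/(0.66) = 1.515152, so |z| = sqrt(1.515152) = 1.2309 for both roots.
Moduli of all roots: 1.2309, 1.2309.
All moduli strictly greater than 1? Yes.
Verdict: Invertible.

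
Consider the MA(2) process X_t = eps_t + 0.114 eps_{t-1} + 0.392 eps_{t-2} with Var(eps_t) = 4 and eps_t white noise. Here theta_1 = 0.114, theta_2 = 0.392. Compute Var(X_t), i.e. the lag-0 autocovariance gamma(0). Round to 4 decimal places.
\gamma(0) = 4.6666

For an MA(q) process X_t = eps_t + sum_i theta_i eps_{t-i} with
Var(eps_t) = sigma^2, the variance is
  gamma(0) = sigma^2 * (1 + sum_i theta_i^2).
  sum_i theta_i^2 = (0.114)^2 + (0.392)^2 = 0.012996 + 0.153664 = 0.16666.
  gamma(0) = 4 * (1 + 0.16666) = 4 * 1.16666 = 4.66664, which rounds to 4.6666.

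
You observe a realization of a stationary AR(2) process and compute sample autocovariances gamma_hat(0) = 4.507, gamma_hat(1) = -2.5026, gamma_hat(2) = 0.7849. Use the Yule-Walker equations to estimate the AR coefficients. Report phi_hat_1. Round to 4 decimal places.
\hat\phi_{1} = -0.6630

The Yule-Walker equations for an AR(p) process read, in matrix form,
  Gamma_p phi = r_p,   with   (Gamma_p)_{ij} = gamma(|i - j|),
                       (r_p)_i = gamma(i),   i,j = 1..p.
Substitute the sample gammas (Toeplitz matrix and right-hand side of size 2):
  Gamma_p = [[4.507, -2.5026], [-2.5026, 4.507]]
  r_p     = [-2.5026, 0.7849]
Written out:
  4.507 phi_1 - 2.5026 phi_2 = -2.5026
  -2.5026 phi_1 + 4.507 phi_2 = 0.7849
Solve by Cramer's rule:
  det = gamma(0)^2 - gamma(1)^2 = (4.507)^2 - (-2.5026)^2 = 20.313049 - 6.26300676 = 14.05004224
  phi_hat_1 = [gamma(1) gamma(0) - gamma(1) gamma(2)] / det = [(-2.5026)(4.507) - (-2.5026)(0.7849)] / 14.05004224 = -9.31492746 / 14.05004224 = -0.663
  phi_hat_2 = [gamma(0) gamma(2) - gamma(1)^2] / det = [(4.507)(0.7849) - (-2.5026)^2] / 14.05004224 = -2.72546246 / 14.05004224 = -0.194
So phi_hat = [-0.6630, -0.1940].
Therefore phi_hat_1 = -0.6630.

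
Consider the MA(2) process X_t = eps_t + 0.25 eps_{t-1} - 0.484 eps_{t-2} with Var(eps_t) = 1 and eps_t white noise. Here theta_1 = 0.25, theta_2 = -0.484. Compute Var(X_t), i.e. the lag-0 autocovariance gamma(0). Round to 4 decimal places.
\gamma(0) = 1.2968

For an MA(q) process X_t = eps_t + sum_i theta_i eps_{t-i} with
Var(eps_t) = sigma^2, the variance is
  gamma(0) = sigma^2 * (1 + sum_i theta_i^2).
  sum_i theta_i^2 = (0.25)^2 + (-0.484)^2 = 0.0625 + 0.234256 = 0.296756.
  gamma(0) = 1 * (1 + 0.296756) = 1 * 1.296756 = 1.296756, which rounds to 1.2968.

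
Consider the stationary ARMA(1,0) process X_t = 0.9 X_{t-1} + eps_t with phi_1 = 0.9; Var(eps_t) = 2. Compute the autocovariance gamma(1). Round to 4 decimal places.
\gamma(1) = 9.4737

Multiply the model equation by X_{t-k} and take expectations. With theta_0 = psi_0 = 1 and psi_j the MA(infinity) weights, this gives
  gamma(k) - sum_i phi_i gamma(k-i) = c_k,
  c_k = sigma^2 * sum_{j=k..q} theta_j psi_{j-k}   (c_k = 0 for k > q),
using gamma(-m) = gamma(m).
Pure AR (q = 0): c_0 = sigma^2 = 2, c_k = 0 for k >= 1.
Equations for k = 0 and k = 1 (AR order 1):
  gamma(0) = phi_1 gamma(1) + c_0
  gamma(1) = phi_1 gamma(0) + c_1
Substituting the second into the first: gamma(0) (1 - phi_1^2) = c_0 + phi_1 c_1, so
  gamma(0) = c_0 / (1 - phi_1^2) = 2 / (1 - (0.9)^2) = 2 / 0.19 = 10.526316.
  gamma(1) = phi_1 gamma(0) = (0.9)(10.526316) = 9.473684.
Therefore gamma(1) = 9.4737 (to 4 decimal places).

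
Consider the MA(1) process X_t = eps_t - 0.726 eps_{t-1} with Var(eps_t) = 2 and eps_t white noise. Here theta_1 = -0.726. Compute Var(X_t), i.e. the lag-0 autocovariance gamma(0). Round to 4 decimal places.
\gamma(0) = 3.0542

For an MA(q) process X_t = eps_t + sum_i theta_i eps_{t-i} with
Var(eps_t) = sigma^2, the variance is
  gamma(0) = sigma^2 * (1 + sum_i theta_i^2).
  sum_i theta_i^2 = (-0.726)^2 = 0.527076.
  gamma(0) = 2 * (1 + 0.527076) = 2 * 1.527076 = 3.054152, which rounds to 3.0542.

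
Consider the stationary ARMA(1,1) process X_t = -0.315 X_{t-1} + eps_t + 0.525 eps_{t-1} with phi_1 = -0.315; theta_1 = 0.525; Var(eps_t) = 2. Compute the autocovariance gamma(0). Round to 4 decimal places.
\gamma(0) = 2.0979

Multiply the model equation by X_{t-k} and take expectations. With theta_0 = psi_0 = 1 and psi_j the MA(infinity) weights, this gives
  gamma(k) - sum_i phi_i gamma(k-i) = c_k,
  c_k = sigma^2 * sum_{j=k..q} theta_j psi_{j-k}   (c_k = 0 for k > q),
using gamma(-m) = gamma(m).
psi-weights needed (psi_j = theta_j + sum_i phi_i psi_{j-i}):
  psi_1 = theta_1 + phi_1 = 0.525 + (-0.315) = 0.21
Right-hand sides:
  c_0 = sigma^2 (1 + theta_1 psi_1) = 2 * (1 + (0.525)(0.21)) = 2 * 1.11025 = 2.2205
  c_1 = sigma^2 theta_1 = 2 * (0.525) = 1.05
  c_2 = 0
Equations for k = 0 and k = 1 (AR order 1):
  gamma(0) = phi_1 gamma(1) + c_0
  gamma(1) = phi_1 gamma(0) + c_1
Substituting the second into the first: gamma(0) (1 - phi_1^2) = c_0 + phi_1 c_1, so
  gamma(0) = (c_0 + phi_1 c_1) / (1 - phi_1^2) = (2.2205 + (-0.315)(1.05)) / (1 - (-0.315)^2) = 1.88975 / 0.900775 = 2.097916.
Therefore gamma(0) = 2.0979 (to 4 decimal places).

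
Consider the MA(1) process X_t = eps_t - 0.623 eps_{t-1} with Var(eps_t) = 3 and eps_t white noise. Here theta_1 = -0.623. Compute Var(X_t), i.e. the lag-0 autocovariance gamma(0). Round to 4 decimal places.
\gamma(0) = 4.1644

For an MA(q) process X_t = eps_t + sum_i theta_i eps_{t-i} with
Var(eps_t) = sigma^2, the variance is
  gamma(0) = sigma^2 * (1 + sum_i theta_i^2).
  sum_i theta_i^2 = (-0.623)^2 = 0.388129.
  gamma(0) = 3 * (1 + 0.388129) = 3 * 1.388129 = 4.164387, which rounds to 4.1644.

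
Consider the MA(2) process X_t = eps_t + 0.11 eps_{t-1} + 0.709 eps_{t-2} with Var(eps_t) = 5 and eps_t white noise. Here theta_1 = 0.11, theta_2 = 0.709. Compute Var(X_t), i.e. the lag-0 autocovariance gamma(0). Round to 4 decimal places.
\gamma(0) = 7.5739

For an MA(q) process X_t = eps_t + sum_i theta_i eps_{t-i} with
Var(eps_t) = sigma^2, the variance is
  gamma(0) = sigma^2 * (1 + sum_i theta_i^2).
  sum_i theta_i^2 = (0.11)^2 + (0.709)^2 = 0.0121 + 0.502681 = 0.514781.
  gamma(0) = 5 * (1 + 0.514781) = 5 * 1.514781 = 7.573905, which rounds to 7.5739.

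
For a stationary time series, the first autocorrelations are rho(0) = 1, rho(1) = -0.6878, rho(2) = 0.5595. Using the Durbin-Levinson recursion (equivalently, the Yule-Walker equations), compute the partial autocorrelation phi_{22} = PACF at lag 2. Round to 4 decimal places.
\phi_{22} = 0.1640

The PACF at lag k is phi_{kk}, the last component of the solution
to the Yule-Walker system G_k phi = r_k where
  (G_k)_{ij} = rho(|i - j|), (r_k)_i = rho(i), i,j = 1..k.
Equivalently, Durbin-Levinson gives phi_{kk} iteratively:
  phi_{11} = rho(1)
  phi_{kk} = [rho(k) - sum_{j=1..k-1} phi_{k-1,j} rho(k-j)]
            / [1 - sum_{j=1..k-1} phi_{k-1,j} rho(j)],
  phi_{k,j} = phi_{k-1,j} - phi_{kk} phi_{k-1,k-j},  j = 1..k-1.
Step k = 1:
  phi_11 = rho(1) = -0.6878.
Step k = 2:
  phi_22 = [rho(2) - phi_11 rho(1)] / [1 - phi_11 rho(1)] = [0.5595 - (-0.6878)(-0.6878)] / [1 - (-0.6878)(-0.6878)]
         = 0.08643116 / 0.52693116 = 0.164.
Therefore phi_{22} = 0.1640.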